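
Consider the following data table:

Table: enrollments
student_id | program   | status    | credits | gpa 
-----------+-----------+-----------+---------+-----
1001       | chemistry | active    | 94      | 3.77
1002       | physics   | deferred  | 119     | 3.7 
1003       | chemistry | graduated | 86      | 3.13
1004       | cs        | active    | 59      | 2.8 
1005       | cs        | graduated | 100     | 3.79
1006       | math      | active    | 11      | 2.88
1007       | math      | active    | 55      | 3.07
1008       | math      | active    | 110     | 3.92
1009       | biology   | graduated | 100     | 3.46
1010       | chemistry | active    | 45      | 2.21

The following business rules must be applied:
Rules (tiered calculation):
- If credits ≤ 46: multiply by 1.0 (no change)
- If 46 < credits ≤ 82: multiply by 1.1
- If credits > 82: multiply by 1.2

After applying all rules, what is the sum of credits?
912.2

Step 1: Tier 1 (credits ≤ 46): 2 records, sum = 56 × 1.0 = 56.0
Step 2: Tier 2 (46 < credits ≤ 82): 2 records, sum = 114 × 1.1 = 125.4
Step 3: Tier 3 (credits > 82): 6 records, sum = 609 × 1.2 = 730.8
Step 4: Final sum = 56.0 + 125.4 + 730.8 = 912.2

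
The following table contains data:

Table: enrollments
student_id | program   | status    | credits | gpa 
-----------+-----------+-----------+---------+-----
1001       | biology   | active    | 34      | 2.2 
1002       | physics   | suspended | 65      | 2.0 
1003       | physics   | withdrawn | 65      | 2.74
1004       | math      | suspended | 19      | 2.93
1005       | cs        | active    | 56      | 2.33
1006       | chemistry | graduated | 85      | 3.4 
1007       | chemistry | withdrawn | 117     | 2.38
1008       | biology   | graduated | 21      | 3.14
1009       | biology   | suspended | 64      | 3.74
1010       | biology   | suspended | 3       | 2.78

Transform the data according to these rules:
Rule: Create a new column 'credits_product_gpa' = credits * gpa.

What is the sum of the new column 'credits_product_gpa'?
1450.15

Step 1: For each record, compute credits * gpa
Example calculations:
  34 * 2.2 = 74.8
  65 * 2.0 = 130.0
  65 * 2.74 = 178.1
  ...
Step 2: Sum all derived values
Step 3: Total = 1450.15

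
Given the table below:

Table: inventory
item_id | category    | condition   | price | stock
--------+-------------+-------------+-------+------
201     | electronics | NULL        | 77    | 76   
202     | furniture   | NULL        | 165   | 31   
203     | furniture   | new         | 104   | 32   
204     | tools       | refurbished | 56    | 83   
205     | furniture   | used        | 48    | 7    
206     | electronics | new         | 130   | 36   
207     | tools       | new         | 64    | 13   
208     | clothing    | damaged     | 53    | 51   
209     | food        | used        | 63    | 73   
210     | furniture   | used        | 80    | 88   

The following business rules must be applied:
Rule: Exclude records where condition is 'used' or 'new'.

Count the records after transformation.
4

Step 1: Count records to exclude
  - 3 (used) + 3 (new) = 6 records
Step 2: Total records: 10
Step 3: Remaining = 10 - 6 = 4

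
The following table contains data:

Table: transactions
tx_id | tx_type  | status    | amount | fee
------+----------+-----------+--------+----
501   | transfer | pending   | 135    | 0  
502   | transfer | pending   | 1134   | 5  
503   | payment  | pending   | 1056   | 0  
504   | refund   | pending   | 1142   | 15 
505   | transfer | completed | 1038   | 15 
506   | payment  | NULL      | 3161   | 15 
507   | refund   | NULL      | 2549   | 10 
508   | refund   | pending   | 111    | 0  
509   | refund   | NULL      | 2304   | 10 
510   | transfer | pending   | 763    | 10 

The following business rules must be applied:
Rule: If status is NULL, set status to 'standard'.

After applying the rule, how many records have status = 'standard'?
3

Step 1: Count records where status IS NULL
Step 2: Found 3 records with NULL status
Step 3: These records will have status set to 'standard'
Step 4: Records already having status = 'standard': 0
Step 5: Answer: 3 + 0 = 3 records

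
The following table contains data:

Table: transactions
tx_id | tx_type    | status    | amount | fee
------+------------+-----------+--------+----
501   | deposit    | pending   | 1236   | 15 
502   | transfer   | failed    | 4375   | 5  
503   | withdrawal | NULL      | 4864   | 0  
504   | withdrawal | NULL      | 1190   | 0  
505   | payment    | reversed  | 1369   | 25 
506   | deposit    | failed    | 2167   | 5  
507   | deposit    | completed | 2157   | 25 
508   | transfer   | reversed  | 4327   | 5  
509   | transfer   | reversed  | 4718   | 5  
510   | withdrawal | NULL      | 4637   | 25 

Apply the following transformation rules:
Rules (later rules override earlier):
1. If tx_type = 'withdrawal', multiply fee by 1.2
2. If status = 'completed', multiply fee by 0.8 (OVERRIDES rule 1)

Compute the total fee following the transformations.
110.0

Step 1: Rule 2 takes priority for records with status = 'completed'
  - 1 records: 25 × 0.8 = 20.0
Step 2: Rule 1 applies to remaining records with tx_type = 'withdrawal'
  - 3 records: 25 × 1.2 = 30.0
Step 3: Other records unchanged: 60
Step 4: Final sum = 20.0 + 30.0 + 60 = 110.0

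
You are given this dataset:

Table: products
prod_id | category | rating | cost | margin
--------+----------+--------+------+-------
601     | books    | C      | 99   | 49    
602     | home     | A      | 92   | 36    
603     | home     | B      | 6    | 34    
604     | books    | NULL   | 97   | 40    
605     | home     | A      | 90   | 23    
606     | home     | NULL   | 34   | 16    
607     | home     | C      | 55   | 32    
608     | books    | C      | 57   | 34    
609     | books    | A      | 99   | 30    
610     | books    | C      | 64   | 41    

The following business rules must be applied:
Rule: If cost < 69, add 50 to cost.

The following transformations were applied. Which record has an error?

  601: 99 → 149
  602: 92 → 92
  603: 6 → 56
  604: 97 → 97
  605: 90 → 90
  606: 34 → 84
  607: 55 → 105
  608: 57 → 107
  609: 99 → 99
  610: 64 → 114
Record 601 has an error. The correct transformed value should be 99, not 149.

Step 1: Check each record against the rule
Step 2: Record 601 has cost = 99
Step 3: Since 99 >= 69, the bonus should not have been applied
Step 4: Correct value = 99, but claimed value = 149
Conclusion: Record 601 has the error.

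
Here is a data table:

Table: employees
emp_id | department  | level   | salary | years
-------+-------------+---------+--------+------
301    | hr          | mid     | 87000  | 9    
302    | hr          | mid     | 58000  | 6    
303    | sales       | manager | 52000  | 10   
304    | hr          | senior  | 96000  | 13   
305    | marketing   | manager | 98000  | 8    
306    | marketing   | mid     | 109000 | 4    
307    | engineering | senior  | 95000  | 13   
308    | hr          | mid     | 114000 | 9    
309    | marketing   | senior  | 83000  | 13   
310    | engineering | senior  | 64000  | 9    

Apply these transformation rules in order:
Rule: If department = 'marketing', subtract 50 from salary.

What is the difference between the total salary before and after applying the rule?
150

Step 1: Original sum of salary = 856000
Step 2: 3 records have department = 'marketing'
Step 3: Each affected record changes by -50
Step 4: Total change = 3 × -50 = -150
Step 5: New sum = 856000 + -150 = 855850
Step 6: Difference = |855850 - 856000| = 150
        (Sum decreased by 150)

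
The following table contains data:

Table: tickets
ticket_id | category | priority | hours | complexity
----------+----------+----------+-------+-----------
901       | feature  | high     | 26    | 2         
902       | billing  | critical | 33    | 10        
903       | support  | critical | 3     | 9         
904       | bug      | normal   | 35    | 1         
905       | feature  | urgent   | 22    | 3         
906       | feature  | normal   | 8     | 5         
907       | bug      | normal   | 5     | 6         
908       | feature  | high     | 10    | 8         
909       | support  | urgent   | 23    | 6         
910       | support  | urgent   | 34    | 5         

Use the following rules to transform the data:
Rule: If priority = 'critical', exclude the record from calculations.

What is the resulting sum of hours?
163

Step 1: Identify records where priority = 'critical'
Step 2: The excluded records sum to 36
Step 3: Original total hours = 199
Step 4: Remaining total = 199 - 36 = 163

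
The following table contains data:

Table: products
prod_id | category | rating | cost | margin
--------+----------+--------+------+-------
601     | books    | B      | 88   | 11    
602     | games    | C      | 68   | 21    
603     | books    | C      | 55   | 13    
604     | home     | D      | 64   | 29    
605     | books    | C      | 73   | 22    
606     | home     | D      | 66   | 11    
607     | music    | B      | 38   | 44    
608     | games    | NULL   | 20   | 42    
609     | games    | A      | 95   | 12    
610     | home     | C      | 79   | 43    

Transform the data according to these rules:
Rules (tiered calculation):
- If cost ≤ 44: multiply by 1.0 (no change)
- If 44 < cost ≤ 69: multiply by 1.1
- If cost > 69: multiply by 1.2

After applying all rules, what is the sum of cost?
738.3

Step 1: Tier 1 (cost ≤ 44): 2 records, sum = 58 × 1.0 = 58.0
Step 2: Tier 2 (44 < cost ≤ 69): 4 records, sum = 253 × 1.1 = 278.3
Step 3: Tier 3 (cost > 69): 4 records, sum = 335 × 1.2 = 402.0
Step 4: Final sum = 58.0 + 278.3 + 402.0 = 738.3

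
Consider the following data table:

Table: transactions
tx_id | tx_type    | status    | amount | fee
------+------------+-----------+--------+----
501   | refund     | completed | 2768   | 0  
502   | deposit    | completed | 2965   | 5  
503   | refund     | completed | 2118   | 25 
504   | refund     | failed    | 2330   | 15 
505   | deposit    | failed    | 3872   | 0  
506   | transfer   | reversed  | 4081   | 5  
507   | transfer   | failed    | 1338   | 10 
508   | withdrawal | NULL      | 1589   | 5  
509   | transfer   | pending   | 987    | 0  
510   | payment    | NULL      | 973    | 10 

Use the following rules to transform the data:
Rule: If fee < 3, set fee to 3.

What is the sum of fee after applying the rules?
84

Step 1: 3 records have fee < 3
Step 2: These records originally summed to 0
Step 3: After setting to minimum: 3 × 3 = 9
Step 4: Unaffected records sum: 75
Step 5: Final sum = 9 + 75 = 84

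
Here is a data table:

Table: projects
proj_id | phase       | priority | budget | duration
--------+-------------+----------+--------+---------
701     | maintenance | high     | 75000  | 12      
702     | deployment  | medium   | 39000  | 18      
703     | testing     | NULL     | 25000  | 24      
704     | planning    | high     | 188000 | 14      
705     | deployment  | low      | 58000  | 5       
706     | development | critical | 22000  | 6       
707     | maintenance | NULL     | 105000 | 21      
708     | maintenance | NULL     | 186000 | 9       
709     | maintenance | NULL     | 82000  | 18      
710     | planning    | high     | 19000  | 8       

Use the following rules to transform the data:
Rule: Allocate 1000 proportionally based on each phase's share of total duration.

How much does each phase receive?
deployment: 170.37, development: 44.44, maintenance: 444.44, planning: 162.96, testing: 177.78

Step 1: Calculate total duration = 135
Step 2: Calculate each phase's proportion:
  deployment: 23/135 = 17.04% → 170.37
  development: 6/135 = 4.44% → 44.44
  maintenance: 60/135 = 44.44% → 444.44
  planning: 22/135 = 16.30% → 162.96
  testing: 24/135 = 17.78% → 177.78
Step 3: Verify: sum of allocations ≈ 1000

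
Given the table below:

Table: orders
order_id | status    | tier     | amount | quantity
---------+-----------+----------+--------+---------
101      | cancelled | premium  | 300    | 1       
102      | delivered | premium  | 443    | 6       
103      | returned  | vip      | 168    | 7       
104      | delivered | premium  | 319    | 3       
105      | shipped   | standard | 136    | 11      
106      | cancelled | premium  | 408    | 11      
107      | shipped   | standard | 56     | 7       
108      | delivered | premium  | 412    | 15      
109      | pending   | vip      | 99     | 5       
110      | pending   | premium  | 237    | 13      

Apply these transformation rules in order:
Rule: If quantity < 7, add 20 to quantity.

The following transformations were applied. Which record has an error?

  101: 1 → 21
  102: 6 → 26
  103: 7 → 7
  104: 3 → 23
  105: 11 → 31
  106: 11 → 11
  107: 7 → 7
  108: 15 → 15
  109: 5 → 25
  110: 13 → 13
Record 105 has an error. The correct transformed value should be 11, not 31.

Step 1: Check each record against the rule
Step 2: Record 105 has quantity = 11
Step 3: Since 11 >= 7, the bonus should not have been applied
Step 4: Correct value = 11, but claimed value = 31
Conclusion: Record 105 has the error.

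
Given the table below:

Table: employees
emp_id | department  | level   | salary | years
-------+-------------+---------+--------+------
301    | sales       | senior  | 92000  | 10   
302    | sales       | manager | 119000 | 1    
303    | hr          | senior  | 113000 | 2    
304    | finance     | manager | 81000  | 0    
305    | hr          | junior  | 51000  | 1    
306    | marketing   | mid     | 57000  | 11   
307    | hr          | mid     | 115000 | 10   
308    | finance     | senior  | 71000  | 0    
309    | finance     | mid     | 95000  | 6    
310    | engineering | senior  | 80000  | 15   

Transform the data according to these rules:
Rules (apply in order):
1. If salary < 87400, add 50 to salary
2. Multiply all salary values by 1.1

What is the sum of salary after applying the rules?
961675.0

Step 1: Apply Rule 1 - Add 50 to records with salary < 87400
  - 5 records affected: 340000 + (5 × 50) = 340250
  - Unaffected records: 534000
  - Sum after Rule 1: 874250
Step 2: Apply Rule 2 - Multiply all by 1.1
  - 874250 × 1.1 = 961675.0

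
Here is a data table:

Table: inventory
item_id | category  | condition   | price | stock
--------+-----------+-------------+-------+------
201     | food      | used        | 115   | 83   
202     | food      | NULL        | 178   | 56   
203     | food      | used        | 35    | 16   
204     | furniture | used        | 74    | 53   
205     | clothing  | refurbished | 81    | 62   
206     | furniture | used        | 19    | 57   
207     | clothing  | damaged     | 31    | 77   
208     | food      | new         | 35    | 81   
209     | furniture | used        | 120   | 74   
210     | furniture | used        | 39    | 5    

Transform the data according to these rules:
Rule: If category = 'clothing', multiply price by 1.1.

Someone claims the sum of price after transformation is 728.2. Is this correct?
No, the correct result is 738.2.

Step 1: Calculate the correct sum after transformation
Step 2: Apply multiplier 1.1 to records where category = 'clothing'
Step 3: Correct result = 738.2
Step 4: Claimed result = 728.2
Step 5: 738.2 ≠ 728.2
Conclusion: The claimed result is incorrect. The correct answer is 738.2.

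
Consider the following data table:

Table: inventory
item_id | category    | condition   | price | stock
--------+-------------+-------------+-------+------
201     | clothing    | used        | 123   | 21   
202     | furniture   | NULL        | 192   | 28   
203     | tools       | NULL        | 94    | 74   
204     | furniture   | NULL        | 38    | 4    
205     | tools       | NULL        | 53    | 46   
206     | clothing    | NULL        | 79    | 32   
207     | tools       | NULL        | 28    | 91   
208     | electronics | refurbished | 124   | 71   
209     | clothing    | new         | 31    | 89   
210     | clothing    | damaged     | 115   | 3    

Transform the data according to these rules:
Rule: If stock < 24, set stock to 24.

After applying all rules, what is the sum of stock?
503

Step 1: 3 records have stock < 24
Step 2: These records originally summed to 28
Step 3: After setting to minimum: 3 × 24 = 72
Step 4: Unaffected records sum: 431
Step 5: Final sum = 72 + 431 = 503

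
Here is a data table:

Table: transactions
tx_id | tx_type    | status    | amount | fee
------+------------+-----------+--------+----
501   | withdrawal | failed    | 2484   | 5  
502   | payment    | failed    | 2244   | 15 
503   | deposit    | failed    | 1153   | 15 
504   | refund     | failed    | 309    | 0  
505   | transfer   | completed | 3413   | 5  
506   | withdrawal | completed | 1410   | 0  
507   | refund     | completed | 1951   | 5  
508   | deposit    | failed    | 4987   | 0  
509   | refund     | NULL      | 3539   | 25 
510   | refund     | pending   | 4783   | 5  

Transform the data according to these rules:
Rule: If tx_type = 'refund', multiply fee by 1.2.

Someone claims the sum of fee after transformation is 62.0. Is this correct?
No, the correct result is 82.0.

Step 1: Calculate the correct sum after transformation
Step 2: Apply multiplier 1.2 to records where tx_type = 'refund'
Step 3: Correct result = 82.0
Step 4: Claimed result = 62.0
Step 5: 82.0 ≠ 62.0
Conclusion: The claimed result is incorrect. The correct answer is 82.0.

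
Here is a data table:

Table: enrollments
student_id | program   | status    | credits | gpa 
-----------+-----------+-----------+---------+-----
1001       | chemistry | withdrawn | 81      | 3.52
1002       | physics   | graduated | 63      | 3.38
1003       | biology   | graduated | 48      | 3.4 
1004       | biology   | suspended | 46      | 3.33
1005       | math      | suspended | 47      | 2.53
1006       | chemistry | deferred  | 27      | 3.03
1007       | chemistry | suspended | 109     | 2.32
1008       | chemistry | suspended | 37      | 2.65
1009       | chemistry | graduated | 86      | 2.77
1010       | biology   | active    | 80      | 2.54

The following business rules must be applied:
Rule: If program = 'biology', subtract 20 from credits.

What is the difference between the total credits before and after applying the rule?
60

Step 1: Original sum of credits = 624
Step 2: 3 records have program = 'biology'
Step 3: Each affected record changes by -20
Step 4: Total change = 3 × -20 = -60
Step 5: New sum = 624 + -60 = 564
Step 6: Difference = |564 - 624| = 60
        (Sum decreased by 60)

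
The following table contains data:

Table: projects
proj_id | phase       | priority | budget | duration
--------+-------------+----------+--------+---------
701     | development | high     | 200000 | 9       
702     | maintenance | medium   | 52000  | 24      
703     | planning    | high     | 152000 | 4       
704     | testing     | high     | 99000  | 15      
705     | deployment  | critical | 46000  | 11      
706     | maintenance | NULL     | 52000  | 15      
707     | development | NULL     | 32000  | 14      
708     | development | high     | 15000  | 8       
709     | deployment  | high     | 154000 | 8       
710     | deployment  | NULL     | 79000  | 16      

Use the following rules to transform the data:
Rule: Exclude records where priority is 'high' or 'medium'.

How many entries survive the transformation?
4

Step 1: Count records to exclude
  - 5 (high) + 1 (medium) = 6 records
Step 2: Total records: 10
Step 3: Remaining = 10 - 6 = 4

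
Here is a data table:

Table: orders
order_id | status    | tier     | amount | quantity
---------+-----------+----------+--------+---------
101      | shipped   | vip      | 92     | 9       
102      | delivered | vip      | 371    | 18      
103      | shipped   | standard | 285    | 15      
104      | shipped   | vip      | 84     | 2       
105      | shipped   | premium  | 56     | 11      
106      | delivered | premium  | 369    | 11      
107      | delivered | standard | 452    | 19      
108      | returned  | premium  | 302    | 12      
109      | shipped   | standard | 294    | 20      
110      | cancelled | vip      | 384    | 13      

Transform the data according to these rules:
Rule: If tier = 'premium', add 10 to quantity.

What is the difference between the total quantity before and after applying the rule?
30

Step 1: Original sum of quantity = 130
Step 2: 3 records have tier = 'premium'
Step 3: Each affected record changes by 10
Step 4: Total change = 3 × 10 = 30
Step 5: New sum = 130 + 30 = 160
Step 6: Difference = |160 - 130| = 30
        (Sum increased by 30)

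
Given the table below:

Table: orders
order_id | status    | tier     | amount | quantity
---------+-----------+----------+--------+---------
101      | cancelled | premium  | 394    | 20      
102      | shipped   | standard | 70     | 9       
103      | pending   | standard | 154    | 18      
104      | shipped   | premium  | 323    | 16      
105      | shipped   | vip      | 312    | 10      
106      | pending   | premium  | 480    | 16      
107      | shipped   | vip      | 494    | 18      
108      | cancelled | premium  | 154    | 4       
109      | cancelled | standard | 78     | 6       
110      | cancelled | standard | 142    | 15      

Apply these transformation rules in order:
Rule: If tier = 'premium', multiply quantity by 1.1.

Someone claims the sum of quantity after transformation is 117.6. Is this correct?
No, the correct result is 137.6.

Step 1: Calculate the correct sum after transformation
Step 2: Apply multiplier 1.1 to records where tier = 'premium'
Step 3: Correct result = 137.6
Step 4: Claimed result = 117.6
Step 5: 137.6 ≠ 117.6
Conclusion: The claimed result is incorrect. The correct answer is 137.6.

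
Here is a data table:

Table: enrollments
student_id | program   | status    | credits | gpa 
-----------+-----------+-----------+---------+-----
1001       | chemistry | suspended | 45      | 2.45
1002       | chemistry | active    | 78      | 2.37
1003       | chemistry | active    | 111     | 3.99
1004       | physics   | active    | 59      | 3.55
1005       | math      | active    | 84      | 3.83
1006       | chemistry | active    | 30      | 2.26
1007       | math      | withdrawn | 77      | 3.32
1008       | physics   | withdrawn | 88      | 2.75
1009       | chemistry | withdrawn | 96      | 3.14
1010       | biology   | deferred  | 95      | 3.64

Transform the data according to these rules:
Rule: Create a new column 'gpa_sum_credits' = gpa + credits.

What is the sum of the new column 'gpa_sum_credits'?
794.3

Step 1: For each record, compute gpa + credits
Example calculations:
  2.45 + 45 = 47.45
  2.37 + 78 = 80.37
  3.99 + 111 = 114.99
  ...
Step 2: Sum all derived values
Step 3: Total = 794.3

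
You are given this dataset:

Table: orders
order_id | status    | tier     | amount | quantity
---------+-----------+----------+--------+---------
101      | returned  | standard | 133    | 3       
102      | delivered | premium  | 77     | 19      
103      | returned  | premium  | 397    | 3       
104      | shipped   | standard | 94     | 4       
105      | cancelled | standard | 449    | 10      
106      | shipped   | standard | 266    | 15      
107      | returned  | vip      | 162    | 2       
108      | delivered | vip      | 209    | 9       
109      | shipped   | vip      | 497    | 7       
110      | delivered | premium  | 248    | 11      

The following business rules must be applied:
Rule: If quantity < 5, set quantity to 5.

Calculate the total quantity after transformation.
91

Step 1: 4 records have quantity < 5
Step 2: These records originally summed to 12
Step 3: After setting to minimum: 4 × 5 = 20
Step 4: Unaffected records sum: 71
Step 5: Final sum = 20 + 71 = 91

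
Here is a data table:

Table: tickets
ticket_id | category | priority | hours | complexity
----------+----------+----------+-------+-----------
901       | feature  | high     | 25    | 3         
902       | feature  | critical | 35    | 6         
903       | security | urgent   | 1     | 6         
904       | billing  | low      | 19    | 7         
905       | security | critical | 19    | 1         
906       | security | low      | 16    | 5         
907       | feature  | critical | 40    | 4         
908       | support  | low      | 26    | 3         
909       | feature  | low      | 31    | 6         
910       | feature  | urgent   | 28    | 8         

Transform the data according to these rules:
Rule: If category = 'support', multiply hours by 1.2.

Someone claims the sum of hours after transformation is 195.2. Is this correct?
No, the correct result is 245.2.

Step 1: Calculate the correct sum after transformation
Step 2: Apply multiplier 1.2 to records where category = 'support'
Step 3: Correct result = 245.2
Step 4: Claimed result = 195.2
Step 5: 245.2 ≠ 195.2
Conclusion: The claimed result is incorrect. The correct answer is 245.2.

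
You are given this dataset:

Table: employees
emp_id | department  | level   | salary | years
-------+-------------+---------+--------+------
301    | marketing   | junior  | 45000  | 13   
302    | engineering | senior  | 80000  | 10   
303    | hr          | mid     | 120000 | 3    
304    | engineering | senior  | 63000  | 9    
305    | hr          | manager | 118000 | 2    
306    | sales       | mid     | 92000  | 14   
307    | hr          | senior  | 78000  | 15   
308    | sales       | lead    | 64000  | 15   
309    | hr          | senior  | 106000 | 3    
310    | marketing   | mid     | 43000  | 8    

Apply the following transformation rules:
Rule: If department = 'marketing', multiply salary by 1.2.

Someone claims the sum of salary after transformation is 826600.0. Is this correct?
Yes, the result is correct.

Step 1: Calculate the correct sum after transformation
Step 2: Apply multiplier 1.2 to records where department = 'marketing'
Step 3: Correct result = 826600.0
Step 4: Claimed result = 826600.0
Step 5: 826600.0 = 826600.0 ✓
Conclusion: The claimed result is correct.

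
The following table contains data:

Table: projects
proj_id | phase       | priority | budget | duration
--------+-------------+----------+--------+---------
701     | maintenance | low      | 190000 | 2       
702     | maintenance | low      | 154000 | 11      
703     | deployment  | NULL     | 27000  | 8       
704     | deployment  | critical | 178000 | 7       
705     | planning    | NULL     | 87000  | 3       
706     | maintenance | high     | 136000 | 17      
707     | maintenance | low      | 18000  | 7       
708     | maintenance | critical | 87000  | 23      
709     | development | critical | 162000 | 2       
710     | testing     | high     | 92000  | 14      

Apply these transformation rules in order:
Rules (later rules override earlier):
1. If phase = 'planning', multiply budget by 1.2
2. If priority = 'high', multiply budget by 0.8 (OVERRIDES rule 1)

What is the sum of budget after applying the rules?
1102800.0

Step 1: Rule 2 takes priority for records with priority = 'high'
  - 2 records: 228000 × 0.8 = 182400.0
Step 2: Rule 1 applies to remaining records with phase = 'planning'
  - 1 records: 87000 × 1.2 = 104400.0
Step 3: Other records unchanged: 816000
Step 4: Final sum = 182400.0 + 104400.0 + 816000 = 1102800.0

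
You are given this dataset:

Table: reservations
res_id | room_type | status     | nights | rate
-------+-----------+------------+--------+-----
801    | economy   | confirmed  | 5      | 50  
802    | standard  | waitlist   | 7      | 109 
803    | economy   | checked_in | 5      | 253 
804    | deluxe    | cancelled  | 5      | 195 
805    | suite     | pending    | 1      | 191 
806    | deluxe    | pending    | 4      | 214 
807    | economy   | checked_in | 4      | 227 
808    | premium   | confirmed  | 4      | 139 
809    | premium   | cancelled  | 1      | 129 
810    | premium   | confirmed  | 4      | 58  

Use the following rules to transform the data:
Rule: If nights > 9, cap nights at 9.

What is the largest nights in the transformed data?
7

Step 1: Original maximum nights = 7
Step 2: Check cap of 9 against maximum
Step 3: No records exceed the cap (max 7 <= cap 9), so no capping applies
Step 4: Maximum after transformation = 7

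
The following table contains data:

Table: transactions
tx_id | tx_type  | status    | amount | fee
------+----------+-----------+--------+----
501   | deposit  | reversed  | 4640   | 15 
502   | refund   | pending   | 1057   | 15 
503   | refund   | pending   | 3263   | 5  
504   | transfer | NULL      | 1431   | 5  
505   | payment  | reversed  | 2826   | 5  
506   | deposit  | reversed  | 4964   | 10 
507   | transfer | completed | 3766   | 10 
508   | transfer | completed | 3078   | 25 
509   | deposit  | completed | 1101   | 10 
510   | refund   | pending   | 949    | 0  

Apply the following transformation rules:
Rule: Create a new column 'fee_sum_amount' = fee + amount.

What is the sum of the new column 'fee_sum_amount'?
27175

Step 1: For each record, compute fee + amount
Example calculations:
  15 + 4640 = 4655
  15 + 1057 = 1072
  5 + 3263 = 3268
  ...
Step 2: Sum all derived values
Step 3: Total = 27175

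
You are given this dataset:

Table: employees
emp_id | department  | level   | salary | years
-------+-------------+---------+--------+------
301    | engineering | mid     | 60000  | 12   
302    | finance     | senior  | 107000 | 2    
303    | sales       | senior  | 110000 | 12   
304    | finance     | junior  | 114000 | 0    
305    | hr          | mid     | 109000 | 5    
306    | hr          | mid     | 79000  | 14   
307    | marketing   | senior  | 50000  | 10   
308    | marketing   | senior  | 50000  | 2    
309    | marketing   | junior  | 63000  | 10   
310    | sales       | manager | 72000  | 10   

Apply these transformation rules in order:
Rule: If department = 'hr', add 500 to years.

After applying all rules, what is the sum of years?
1077

Step 1: Count records where department = 'hr': 2
Step 2: Total bonus added: 2 × 500 = 1000
Step 3: Original sum of years: 77
Step 4: Final sum = 77 + 1000 = 1077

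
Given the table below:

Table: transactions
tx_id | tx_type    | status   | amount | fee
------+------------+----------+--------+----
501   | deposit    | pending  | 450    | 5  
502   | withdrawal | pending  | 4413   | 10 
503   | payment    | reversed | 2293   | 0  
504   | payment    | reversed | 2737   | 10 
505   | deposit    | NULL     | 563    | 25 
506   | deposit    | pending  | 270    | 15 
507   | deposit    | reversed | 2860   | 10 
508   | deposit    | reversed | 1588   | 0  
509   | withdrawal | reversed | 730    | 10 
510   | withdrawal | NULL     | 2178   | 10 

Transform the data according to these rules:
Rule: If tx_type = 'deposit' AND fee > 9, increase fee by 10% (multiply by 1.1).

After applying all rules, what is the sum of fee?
100.0

Step 1: Find records where tx_type = 'deposit' AND fee > 9
Step 2: 3 records match, summing to 50
Step 3: After multiplier: 50 × 1.1 = 55.0
Step 4: Unaffected records sum: 45
Step 5: Final sum = 55.0 + 45 = 100.0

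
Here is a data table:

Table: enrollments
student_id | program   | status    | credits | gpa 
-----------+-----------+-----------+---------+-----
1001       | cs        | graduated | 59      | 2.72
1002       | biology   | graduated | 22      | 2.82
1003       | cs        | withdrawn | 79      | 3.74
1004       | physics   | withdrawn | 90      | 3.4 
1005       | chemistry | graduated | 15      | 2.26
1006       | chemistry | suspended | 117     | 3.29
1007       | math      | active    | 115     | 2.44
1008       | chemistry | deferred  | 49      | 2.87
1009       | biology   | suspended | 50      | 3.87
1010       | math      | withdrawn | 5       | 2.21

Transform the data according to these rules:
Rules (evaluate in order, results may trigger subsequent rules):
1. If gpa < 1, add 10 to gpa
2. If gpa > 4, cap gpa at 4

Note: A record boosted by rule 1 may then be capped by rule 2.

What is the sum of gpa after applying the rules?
29.62

Step 1: Apply rule 1 to records with gpa < 1
  - 0 records get bonus of 10
  - Of these, 0 records then exceed 4 and get capped
Step 2: Apply rule 2 to records with gpa > 4
  - 0 records (original) are capped
Step 3: Calculate final sum = 29.62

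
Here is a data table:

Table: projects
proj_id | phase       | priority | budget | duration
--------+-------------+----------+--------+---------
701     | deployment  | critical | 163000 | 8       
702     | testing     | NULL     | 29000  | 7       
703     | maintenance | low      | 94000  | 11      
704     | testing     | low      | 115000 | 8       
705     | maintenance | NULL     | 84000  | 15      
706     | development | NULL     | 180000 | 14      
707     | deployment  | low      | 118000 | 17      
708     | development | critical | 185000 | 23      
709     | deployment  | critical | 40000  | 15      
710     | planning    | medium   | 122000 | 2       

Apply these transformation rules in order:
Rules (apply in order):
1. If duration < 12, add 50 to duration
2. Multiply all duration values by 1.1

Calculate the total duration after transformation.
407.0

Step 1: Apply Rule 1 - Add 50 to records with duration < 12
  - 5 records affected: 36 + (5 × 50) = 286
  - Unaffected records: 84
  - Sum after Rule 1: 370
Step 2: Apply Rule 2 - Multiply all by 1.1
  - 370 × 1.1 = 407.0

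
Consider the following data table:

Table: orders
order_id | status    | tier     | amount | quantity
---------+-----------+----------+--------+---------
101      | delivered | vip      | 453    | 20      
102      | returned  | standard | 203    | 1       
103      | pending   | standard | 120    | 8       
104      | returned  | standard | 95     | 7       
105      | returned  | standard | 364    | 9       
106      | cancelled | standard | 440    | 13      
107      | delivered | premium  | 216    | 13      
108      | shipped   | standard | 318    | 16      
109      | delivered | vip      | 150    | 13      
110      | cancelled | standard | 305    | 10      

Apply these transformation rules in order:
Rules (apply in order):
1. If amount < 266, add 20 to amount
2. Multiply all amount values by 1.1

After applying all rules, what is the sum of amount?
3040.4

Step 1: Apply Rule 1 - Add 20 to records with amount < 266
  - 5 records affected: 784 + (5 × 20) = 884
  - Unaffected records: 1880
  - Sum after Rule 1: 2764
Step 2: Apply Rule 2 - Multiply all by 1.1
  - 2764 × 1.1 = 3040.4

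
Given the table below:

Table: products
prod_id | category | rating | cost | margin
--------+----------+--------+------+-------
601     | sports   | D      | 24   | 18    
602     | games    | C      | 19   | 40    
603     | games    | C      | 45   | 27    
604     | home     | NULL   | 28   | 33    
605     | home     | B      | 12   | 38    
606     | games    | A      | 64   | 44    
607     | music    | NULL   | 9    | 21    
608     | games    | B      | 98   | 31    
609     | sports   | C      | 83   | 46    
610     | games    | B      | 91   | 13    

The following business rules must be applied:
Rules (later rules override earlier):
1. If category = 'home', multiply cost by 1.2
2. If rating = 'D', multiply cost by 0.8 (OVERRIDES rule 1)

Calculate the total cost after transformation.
476.2

Step 1: Rule 2 takes priority for records with rating = 'D'
  - 1 records: 24 × 0.8 = 19.2
Step 2: Rule 1 applies to remaining records with category = 'home'
  - 2 records: 40 × 1.2 = 48.0
Step 3: Other records unchanged: 409
Step 4: Final sum = 19.2 + 48.0 + 409 = 476.2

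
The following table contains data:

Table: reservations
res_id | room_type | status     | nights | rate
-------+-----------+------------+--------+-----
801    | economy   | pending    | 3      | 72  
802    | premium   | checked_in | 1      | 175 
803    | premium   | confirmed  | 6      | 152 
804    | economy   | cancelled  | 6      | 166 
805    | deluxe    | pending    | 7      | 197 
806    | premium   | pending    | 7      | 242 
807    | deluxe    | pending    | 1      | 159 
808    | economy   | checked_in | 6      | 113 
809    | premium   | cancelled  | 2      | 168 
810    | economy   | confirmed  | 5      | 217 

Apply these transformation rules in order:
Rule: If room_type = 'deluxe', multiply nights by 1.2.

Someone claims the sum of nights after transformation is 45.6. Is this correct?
Yes, the result is correct.

Step 1: Calculate the correct sum after transformation
Step 2: Apply multiplier 1.2 to records where room_type = 'deluxe'
Step 3: Correct result = 45.6
Step 4: Claimed result = 45.6
Step 5: 45.6 = 45.6 ✓
Conclusion: The claimed result is correct.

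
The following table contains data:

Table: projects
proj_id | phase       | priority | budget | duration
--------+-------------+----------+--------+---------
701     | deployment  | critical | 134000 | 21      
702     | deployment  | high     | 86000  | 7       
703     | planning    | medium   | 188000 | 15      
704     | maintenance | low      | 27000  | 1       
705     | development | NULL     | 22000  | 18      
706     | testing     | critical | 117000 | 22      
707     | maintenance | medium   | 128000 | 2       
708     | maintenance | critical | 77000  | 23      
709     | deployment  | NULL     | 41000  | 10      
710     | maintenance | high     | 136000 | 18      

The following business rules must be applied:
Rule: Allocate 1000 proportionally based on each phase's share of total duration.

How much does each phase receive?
deployment: 277.37, development: 131.39, maintenance: 321.17, planning: 109.49, testing: 160.58

Step 1: Calculate total duration = 137
Step 2: Calculate each phase's proportion:
  deployment: 38/137 = 27.74% → 277.37
  development: 18/137 = 13.14% → 131.39
  maintenance: 44/137 = 32.12% → 321.17
  planning: 15/137 = 10.95% → 109.49
  testing: 22/137 = 16.06% → 160.58
Step 3: Verify: sum of allocations ≈ 1000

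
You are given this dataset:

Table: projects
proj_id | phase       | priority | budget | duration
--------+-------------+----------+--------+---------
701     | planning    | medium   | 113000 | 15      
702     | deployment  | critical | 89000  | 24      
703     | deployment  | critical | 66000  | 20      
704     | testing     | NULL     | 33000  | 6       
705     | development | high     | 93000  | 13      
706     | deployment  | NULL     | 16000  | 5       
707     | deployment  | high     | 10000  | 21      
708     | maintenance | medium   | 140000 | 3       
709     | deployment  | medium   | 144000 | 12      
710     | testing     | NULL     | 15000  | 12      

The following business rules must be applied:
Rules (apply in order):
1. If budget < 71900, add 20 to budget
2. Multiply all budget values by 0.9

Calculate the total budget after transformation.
647190.0

Step 1: Apply Rule 1 - Add 20 to records with budget < 71900
  - 5 records affected: 140000 + (5 × 20) = 140100
  - Unaffected records: 579000
  - Sum after Rule 1: 719100
Step 2: Apply Rule 2 - Multiply all by 0.9
  - 719100 × 0.9 = 647190.0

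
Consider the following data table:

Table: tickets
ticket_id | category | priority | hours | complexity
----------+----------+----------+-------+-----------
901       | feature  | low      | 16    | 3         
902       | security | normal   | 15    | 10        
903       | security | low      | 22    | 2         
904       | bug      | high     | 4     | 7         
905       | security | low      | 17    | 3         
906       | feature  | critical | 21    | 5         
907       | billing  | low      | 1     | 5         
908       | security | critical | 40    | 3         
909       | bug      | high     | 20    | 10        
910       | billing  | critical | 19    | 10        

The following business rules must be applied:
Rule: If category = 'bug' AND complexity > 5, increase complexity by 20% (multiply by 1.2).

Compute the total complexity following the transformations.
61.4

Step 1: Find records where category = 'bug' AND complexity > 5
Step 2: 2 records match, summing to 17
Step 3: After multiplier: 17 × 1.2 = 20.4
Step 4: Unaffected records sum: 41
Step 5: Final sum = 20.4 + 41 = 61.4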